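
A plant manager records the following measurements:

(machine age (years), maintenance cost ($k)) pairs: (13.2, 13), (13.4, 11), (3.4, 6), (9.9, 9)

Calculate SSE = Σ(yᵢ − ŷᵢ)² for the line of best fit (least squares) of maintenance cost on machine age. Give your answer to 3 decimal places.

2.911

n = 4, Σx = 39.9, Σy = 39, Σxy = 428.5, Σx² = 463.37, Σy² = 407
Sxx = Σx² − (Σx)²/n = 463.37 − 398.0025 = 65.3675
Sxy = Σxy − (Σx)(Σy)/n = 428.5 − 389.025 = 39.475
Syy = Σy² − (Σy)²/n = 407 − 380.25 = 26.75
b = Sxy/Sxx = 39.475/65.3675 = 0.603893
SSE = Syy − b·Sxy = 26.75 − 0.603893·39.475 = 2.911309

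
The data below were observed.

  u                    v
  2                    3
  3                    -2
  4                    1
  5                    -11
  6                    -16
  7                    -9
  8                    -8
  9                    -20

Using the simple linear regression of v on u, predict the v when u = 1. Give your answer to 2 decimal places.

n = 8, Σx = 44, Σy = -62, Σxy = -454, Σx² = 284
Sxx = Σx² − (Σx)²/n = 284 − 242 = 42
Sxy = Σxy − (Σx)(Σy)/n = -454 − (-341) = -113
b = Sxy/Sxx = -113/42 = -2.690476
a = ȳ − b·x̄ = -7.75 − (-2.690476)·5.5 = 7.047619
ŷ(1) = a + b·1 = 7.047619 + (-2.690476)·1 = 4.357143

4.36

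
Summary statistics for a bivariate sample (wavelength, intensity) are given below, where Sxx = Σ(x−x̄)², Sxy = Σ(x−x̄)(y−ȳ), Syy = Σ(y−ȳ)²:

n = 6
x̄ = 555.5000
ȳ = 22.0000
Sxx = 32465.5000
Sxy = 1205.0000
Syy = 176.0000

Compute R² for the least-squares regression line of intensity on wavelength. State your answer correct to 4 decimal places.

0.2541

R² = Sxy²/(Sxx·Syy) = (1205)²/(32465.5·176) = 0.254120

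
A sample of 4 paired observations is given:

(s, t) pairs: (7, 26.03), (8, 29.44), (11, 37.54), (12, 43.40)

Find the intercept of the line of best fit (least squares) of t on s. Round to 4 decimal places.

3.0459

n = 4, Σx = 38, Σy = 136.41, Σxy = 1351.47, Σx² = 378
Sxx = Σx² − (Σx)²/n = 378 − 361 = 17
Sxy = Σxy − (Σx)(Σy)/n = 1351.47 − 1295.895 = 55.575
b = Sxy/Sxx = 55.575/17 = 3.269118
a = ȳ − b·x̄ = 34.1025 − 3.269118·9.5 = 3.045882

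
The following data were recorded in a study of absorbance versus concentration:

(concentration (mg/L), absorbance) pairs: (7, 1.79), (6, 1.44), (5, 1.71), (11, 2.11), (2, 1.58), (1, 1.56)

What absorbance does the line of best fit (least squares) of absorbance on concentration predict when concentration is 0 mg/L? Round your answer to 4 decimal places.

1.4287

n = 6, Σx = 32, Σy = 10.19, Σxy = 57.65, Σx² = 236
Sxx = Σx² − (Σx)²/n = 236 − 170.666667 = 65.333333
Sxy = Σxy − (Σx)(Σy)/n = 57.65 − 54.346667 = 3.303333
b = Sxy/Sxx = 3.303333/65.333333 = 0.050561
a = ȳ − b·x̄ = 1.698333 − 0.050561·5.333333 = 1.428673
ŷ(0) = a + b·0 = 1.428673 + 0.050561·0 = 1.428673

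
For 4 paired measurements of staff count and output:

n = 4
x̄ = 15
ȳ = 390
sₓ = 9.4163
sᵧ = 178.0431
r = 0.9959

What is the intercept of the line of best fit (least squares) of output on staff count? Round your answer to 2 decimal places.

107.54

b = r · sᵧ/sₓ = 0.9959 · 178.0431/9.4163 = 18.830445
a = ȳ − b·x̄ = 390 − 18.830445·15 = 107.543319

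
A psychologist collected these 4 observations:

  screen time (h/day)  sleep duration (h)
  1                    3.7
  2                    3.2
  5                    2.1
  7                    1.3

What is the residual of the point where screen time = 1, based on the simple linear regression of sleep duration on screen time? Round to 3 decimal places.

0.046

n = 4, Σx = 15, Σy = 10.3, Σxy = 29.7, Σx² = 79
Sxx = Σx² − (Σx)²/n = 79 − 56.25 = 22.75
Sxy = Σxy − (Σx)(Σy)/n = 29.7 − 38.625 = -8.925
b = Sxy/Sxx = -8.925/22.75 = -0.392308
a = ȳ − b·x̄ = 2.575 − (-0.392308)·3.75 = 4.046154
ŷ(1) = 4.046154 + (-0.392308)·1 = 3.653846
residual = y − ŷ = 3.7 − 3.653846 = 0.046154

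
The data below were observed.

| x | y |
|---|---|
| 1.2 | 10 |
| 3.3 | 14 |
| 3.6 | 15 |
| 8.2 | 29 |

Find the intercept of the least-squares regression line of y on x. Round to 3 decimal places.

5.621

n = 4, Σx = 16.3, Σy = 68, Σxy = 350, Σx² = 92.53
Sxx = Σx² − (Σx)²/n = 92.53 − 66.4225 = 26.1075
Sxy = Σxy − (Σx)(Σy)/n = 350 − 277.1 = 72.9
b = Sxy/Sxx = 72.9/26.1075 = 2.792301
a = ȳ − b·x̄ = 17 − 2.792301·4.075 = 5.621373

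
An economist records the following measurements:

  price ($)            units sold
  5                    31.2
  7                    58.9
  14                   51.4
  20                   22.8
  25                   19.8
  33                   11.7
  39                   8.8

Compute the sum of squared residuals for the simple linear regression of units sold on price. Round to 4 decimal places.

n = 7, Σx = 143, Σy = 204.6, Σxy = 2968.2, Σx² = 3905, Σy² = 8210.82
Sxx = Σx² − (Σx)²/n = 3905 − 2921.285714 = 983.714286
Sxy = Σxy − (Σx)(Σy)/n = 2968.2 − 4179.685714 = -1211.485714
Syy = Σy² − (Σy)²/n = 8210.82 − 5980.165714 = 2230.654286
b = Sxy/Sxx = -1211.485714/983.714286 = -1.231542
SSE = Syy − b·Sxy = 2230.654286 − (-1.231542)·(-1211.485714) = 738.658432

738.6584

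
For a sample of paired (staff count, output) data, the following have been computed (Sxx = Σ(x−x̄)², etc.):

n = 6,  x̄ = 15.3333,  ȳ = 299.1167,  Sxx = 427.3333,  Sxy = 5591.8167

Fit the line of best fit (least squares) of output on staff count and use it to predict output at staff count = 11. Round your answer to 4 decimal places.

242.4138

b = Sxy/Sxx = 5591.8167/427.3333 = 13.085376
a = ȳ − b·x̄ = 299.1167 − 13.085376·15.3333 = 98.474712
ŷ(11) = a + b·11 = 98.474712 + 13.085376·11 = 242.413842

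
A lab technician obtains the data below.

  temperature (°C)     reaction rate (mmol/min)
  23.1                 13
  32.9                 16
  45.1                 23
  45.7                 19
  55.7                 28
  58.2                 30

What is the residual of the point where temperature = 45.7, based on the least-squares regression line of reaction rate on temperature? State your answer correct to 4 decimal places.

n = 6, Σx = 260.7, Σy = 129, Σxy = 6037.9, Σx² = 12228.25
Sxx = Σx² − (Σx)²/n = 12228.25 − 11327.415 = 900.835
Sxy = Σxy − (Σx)(Σy)/n = 6037.9 − 5605.05 = 432.85
b = Sxy/Sxx = 432.85/900.835 = 0.480499
a = ȳ − b·x̄ = 21.5 − 0.480499·43.45 = 0.622334
ŷ(45.7) = 0.622334 + 0.480499·45.7 = 22.581122
residual = y − ŷ = 19 − 22.581122 = -3.581122

-3.5811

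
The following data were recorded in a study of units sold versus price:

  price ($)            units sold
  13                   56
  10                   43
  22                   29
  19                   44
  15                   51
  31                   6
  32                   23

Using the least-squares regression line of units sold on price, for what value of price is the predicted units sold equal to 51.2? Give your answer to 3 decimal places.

11.786

n = 7, Σx = 142, Σy = 252, Σxy = 4319, Σx² = 3324
Sxx = Σx² − (Σx)²/n = 3324 − 2880.571429 = 443.428571
Sxy = Σxy − (Σx)(Σy)/n = 4319 − 5112 = -793
b = Sxy/Sxx = -793/443.428571 = -1.788338
a = ȳ − b·x̄ = 36 − (-1.788338)·20.285714 = 72.277706
Set a + b·x = 51.2: x = (51.2 − 72.277706) / (-1.788338) = 11.786201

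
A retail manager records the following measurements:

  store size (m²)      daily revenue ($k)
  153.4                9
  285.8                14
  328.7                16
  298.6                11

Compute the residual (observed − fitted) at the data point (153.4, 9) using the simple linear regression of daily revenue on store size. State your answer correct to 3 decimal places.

n = 4, Σx = 1066.5, Σy = 50, Σxy = 13925.6, Σx² = 302418.85
Sxx = Σx² − (Σx)²/n = 302418.85 − 284355.5625 = 18063.2875
Sxy = Σxy − (Σx)(Σy)/n = 13925.6 − 13331.25 = 594.35
b = Sxy/Sxx = 594.35/18063.2875 = 0.032904
a = ȳ − b·x̄ = 12.5 − 0.032904·266.625 = 3.727036
ŷ(153.4) = 3.727036 + 0.032904·153.4 = 8.774472
residual = y − ŷ = 9 − 8.774472 = 0.225528

0.226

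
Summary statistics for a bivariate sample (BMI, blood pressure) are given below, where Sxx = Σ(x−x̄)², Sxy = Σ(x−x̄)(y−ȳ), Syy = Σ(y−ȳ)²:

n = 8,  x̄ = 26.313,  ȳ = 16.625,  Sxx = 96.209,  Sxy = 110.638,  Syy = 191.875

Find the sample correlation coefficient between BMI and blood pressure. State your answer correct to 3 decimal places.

r = Sxy/√(Sxx·Syy) = 110.638/√(18460.101875) = 110.638/135.867957 = 0.814305

0.814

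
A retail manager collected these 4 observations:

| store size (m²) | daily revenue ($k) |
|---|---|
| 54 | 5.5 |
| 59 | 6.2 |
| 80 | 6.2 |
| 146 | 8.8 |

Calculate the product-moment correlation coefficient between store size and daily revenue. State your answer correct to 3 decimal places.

n = 4, Σx = 339, Σy = 26.7, Σxy = 2443.6, Σx² = 34113, Σy² = 184.57
Sxx = Σx² − (Σx)²/n = 34113 − 28730.25 = 5382.75
Sxy = Σxy − (Σx)(Σy)/n = 2443.6 − 2262.825 = 180.775
Syy = Σy² − (Σy)²/n = 184.57 − 178.2225 = 6.3475
r = Sxy/√(Sxx·Syy) = 180.775/√(34167.005625) = 180.775/184.843192 = 0.977991

0.978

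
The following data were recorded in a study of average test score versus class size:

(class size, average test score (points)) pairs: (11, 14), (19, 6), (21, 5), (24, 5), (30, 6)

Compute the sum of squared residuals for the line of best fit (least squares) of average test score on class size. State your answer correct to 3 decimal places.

n = 5, Σx = 105, Σy = 36, Σxy = 673, Σx² = 2399, Σy² = 318
Sxx = Σx² − (Σx)²/n = 2399 − 2205 = 194
Sxy = Σxy − (Σx)(Σy)/n = 673 − 756 = -83
Syy = Σy² − (Σy)²/n = 318 − 259.2 = 58.8
b = Sxy/Sxx = -83/194 = -0.427835
SSE = Syy − b·Sxy = 58.8 − (-0.427835)·(-83) = 23.289691

23.290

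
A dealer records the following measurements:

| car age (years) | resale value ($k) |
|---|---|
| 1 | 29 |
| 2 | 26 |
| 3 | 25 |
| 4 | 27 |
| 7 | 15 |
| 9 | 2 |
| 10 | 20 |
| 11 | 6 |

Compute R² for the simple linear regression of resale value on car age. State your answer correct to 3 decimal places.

n = 8, Σx = 47, Σy = 150, Σxy = 653, Σx² = 381, Σy² = 3536
Sxx = Σx² − (Σx)²/n = 381 − 276.125 = 104.875
Sxy = Σxy − (Σx)(Σy)/n = 653 − 881.25 = -228.25
Syy = Σy² − (Σy)²/n = 3536 − 2812.5 = 723.5
R² = Sxy²/(Sxx·Syy) = (-228.25)²/(104.875·723.5) = 0.686611

0.687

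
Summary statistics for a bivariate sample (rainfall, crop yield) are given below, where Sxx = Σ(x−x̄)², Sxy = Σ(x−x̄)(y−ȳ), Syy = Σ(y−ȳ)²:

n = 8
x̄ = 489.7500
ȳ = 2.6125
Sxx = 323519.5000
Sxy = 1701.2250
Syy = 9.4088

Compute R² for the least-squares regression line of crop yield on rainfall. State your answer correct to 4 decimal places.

0.9508

R² = Sxy²/(Sxx·Syy) = (1701.225)²/(323519.5·9.4088) = 0.950799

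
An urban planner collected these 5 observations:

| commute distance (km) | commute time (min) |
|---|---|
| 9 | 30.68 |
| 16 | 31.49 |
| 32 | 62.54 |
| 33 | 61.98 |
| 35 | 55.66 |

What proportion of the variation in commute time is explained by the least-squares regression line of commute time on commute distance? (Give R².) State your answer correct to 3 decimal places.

0.899

n = 5, Σx = 125, Σy = 242.35, Σxy = 6774.68, Σx² = 3675, Σy² = 12783.6901
Sxx = Σx² − (Σx)²/n = 3675 − 3125 = 550
Sxy = Σxy − (Σx)(Σy)/n = 6774.68 − 6058.75 = 715.93
Syy = Σy² − (Σy)²/n = 12783.6901 − 11746.7045 = 1036.9856
R² = Sxy²/(Sxx·Syy) = (715.93)²/(550·1036.9856) = 0.898681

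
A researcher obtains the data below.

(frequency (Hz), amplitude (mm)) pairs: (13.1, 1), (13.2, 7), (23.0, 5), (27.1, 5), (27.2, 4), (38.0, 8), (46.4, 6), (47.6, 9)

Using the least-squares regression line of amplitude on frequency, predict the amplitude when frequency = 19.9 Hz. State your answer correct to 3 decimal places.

4.497

n = 8, Σx = 235.6, Σy = 45, Σxy = 1475.6, Σx² = 8211.82
Sxx = Σx² − (Σx)²/n = 8211.82 − 6938.42 = 1273.4
Sxy = Σxy − (Σx)(Σy)/n = 1475.6 − 1325.25 = 150.35
b = Sxy/Sxx = 150.35/1273.4 = 0.118070
a = ȳ − b·x̄ = 5.625 − 0.118070·29.45 = 2.147846
ŷ(19.9) = a + b·19.9 = 2.147846 + 0.118070·19.9 = 4.497434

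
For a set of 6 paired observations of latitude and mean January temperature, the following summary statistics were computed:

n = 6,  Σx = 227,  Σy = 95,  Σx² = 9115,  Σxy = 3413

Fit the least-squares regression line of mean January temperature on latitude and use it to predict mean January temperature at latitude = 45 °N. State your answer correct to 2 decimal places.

13.37

Sxx = Σx² − (Σx)²/n = 9115 − 8588.166667 = 526.833333
Sxy = Σxy − (Σx)(Σy)/n = 3413 − 3594.166667 = -181.166667
b = Sxy/Sxx = -181.166667/526.833333 = -0.343879
a = ȳ − b·x̄ = 15.833333 − (-0.343879)·37.833333 = 28.843404
ŷ(45) = a + b·45 = 28.843404 + (-0.343879)·45 = 13.368871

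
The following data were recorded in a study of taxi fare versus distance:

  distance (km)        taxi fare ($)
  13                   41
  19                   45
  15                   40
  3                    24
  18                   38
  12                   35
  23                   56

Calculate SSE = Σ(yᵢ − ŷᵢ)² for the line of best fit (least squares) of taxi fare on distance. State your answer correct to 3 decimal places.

n = 7, Σx = 103, Σy = 279, Σxy = 4452, Σx² = 1761, Σy² = 11687
Sxx = Σx² − (Σx)²/n = 1761 − 1515.571429 = 245.428571
Sxy = Σxy − (Σx)(Σy)/n = 4452 − 4105.285714 = 346.714286
Syy = Σy² − (Σy)²/n = 11687 − 11120.142857 = 566.857143
b = Sxy/Sxx = 346.714286/245.428571 = 1.412689
SSE = Syy − b·Sxy = 566.857143 − 1.412689·346.714286 = 77.057625

77.058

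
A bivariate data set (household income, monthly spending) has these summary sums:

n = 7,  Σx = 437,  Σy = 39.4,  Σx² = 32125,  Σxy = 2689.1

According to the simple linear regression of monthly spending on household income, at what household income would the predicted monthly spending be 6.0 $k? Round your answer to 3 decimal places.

70.271

Sxx = Σx² − (Σx)²/n = 32125 − 27281.285714 = 4843.714286
Sxy = Σxy − (Σx)(Σy)/n = 2689.1 − 2459.685714 = 229.414286
b = Sxy/Sxx = 229.414286/4843.714286 = 0.047363
a = ȳ − b·x̄ = 5.628571 − 0.047363·62.428571 = 2.671748
Set a + b·x = 6.0: x = (6.0 − 2.671748) / 0.047363 = 70.270689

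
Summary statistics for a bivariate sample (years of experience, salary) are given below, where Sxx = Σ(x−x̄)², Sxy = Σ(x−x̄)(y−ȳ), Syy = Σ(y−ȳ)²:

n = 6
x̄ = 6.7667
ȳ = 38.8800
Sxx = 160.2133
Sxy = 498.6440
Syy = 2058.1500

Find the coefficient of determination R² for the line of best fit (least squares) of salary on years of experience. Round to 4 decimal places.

0.7541

R² = Sxy²/(Sxx·Syy) = (498.644)²/(160.2133·2058.15) = 0.754059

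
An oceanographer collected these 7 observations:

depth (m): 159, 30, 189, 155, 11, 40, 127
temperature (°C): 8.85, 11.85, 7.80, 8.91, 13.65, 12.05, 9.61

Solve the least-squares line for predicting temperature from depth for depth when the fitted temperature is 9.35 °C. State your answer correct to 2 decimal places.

n = 7, Σx = 711, Σy = 72.72, Σxy = 6470.52, Σx² = 103777
Sxx = Σx² − (Σx)²/n = 103777 − 72217.285714 = 31559.714286
Sxy = Σxy − (Σx)(Σy)/n = 6470.52 − 7386.274286 = -915.754286
b = Sxy/Sxx = -915.754286/31559.714286 = -0.029017
a = ȳ − b·x̄ = 10.388571 − (-0.029017)·101.571429 = 13.335825
Set a + b·x = 9.35: x = (9.35 − 13.335825) / (-0.029017) = 137.363800

137.36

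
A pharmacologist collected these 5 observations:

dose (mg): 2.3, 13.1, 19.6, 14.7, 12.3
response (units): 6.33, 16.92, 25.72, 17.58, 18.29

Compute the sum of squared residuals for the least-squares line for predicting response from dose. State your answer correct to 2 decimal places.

7.22

n = 5, Σx = 62, Σy = 84.84, Σxy = 1223.716, Σx² = 928.44, Σy² = 1631.4542
Sxx = Σx² − (Σx)²/n = 928.44 − 768.8 = 159.64
Sxy = Σxy − (Σx)(Σy)/n = 1223.716 − 1052.016 = 171.7
Syy = Σy² − (Σy)²/n = 1631.4542 − 1439.56512 = 191.88908
b = Sxy/Sxx = 171.7/159.64 = 1.075545
SSE = Syy − b·Sxy = 191.88908 − 1.075545·171.7 = 7.218008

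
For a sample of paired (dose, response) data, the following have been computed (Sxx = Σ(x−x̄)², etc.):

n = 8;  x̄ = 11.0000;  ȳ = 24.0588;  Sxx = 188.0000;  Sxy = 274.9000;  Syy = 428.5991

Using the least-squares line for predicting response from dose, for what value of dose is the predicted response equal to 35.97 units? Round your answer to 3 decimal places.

b = Sxy/Sxx = 274.9/188 = 1.462234
a = ȳ − b·x̄ = 24.0588 − 1.462234·11 = 7.974226
Set a + b·x = 35.97: x = (35.97 − 7.974226) / 1.462234 = 19.145892

19.146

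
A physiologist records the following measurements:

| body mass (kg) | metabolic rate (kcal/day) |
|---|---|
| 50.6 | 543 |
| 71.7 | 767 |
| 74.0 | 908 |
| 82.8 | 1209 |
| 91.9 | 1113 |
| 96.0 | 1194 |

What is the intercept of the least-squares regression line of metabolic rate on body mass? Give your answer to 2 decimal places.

n = 6, Σx = 467, Σy = 5734, Σxy = 466675.6, Σx² = 37694.7
Sxx = Σx² − (Σx)²/n = 37694.7 − 36348.166667 = 1346.533333
Sxy = Σxy − (Σx)(Σy)/n = 466675.6 − 446296.333333 = 20379.266667
b = Sxy/Sxx = 20379.266667/1346.533333 = 15.134617
a = ȳ − b·x̄ = 955.666667 − 15.134617·77.833333 = -222.311046

-222.31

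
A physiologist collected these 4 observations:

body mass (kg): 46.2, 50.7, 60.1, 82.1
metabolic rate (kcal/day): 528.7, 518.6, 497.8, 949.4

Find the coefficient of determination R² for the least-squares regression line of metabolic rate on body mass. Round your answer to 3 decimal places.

0.826

n = 4, Σx = 239.1, Σy = 2494.5, Σxy = 158582.48, Σx² = 15057.35, Σy² = 1697634.85
Sxx = Σx² − (Σx)²/n = 15057.35 − 14292.2025 = 765.1475
Sxy = Σxy − (Σx)(Σy)/n = 158582.48 − 149108.7375 = 9473.7425
Syy = Σy² − (Σy)²/n = 1697634.85 − 1555632.5625 = 142002.2875
R² = Sxy²/(Sxx·Syy) = (9473.7425)²/(765.1475·142002.2875) = 0.826043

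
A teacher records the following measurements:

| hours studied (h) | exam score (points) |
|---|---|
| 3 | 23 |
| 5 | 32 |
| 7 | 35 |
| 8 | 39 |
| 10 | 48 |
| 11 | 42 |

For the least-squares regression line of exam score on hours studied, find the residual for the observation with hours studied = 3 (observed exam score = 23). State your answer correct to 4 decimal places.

n = 6, Σx = 44, Σy = 219, Σxy = 1728, Σx² = 368
Sxx = Σx² − (Σx)²/n = 368 − 322.666667 = 45.333333
Sxy = Σxy − (Σx)(Σy)/n = 1728 − 1606 = 122
b = Sxy/Sxx = 122/45.333333 = 2.691176
a = ȳ − b·x̄ = 36.5 − 2.691176·7.333333 = 16.764706
ŷ(3) = 16.764706 + 2.691176·3 = 24.838235
residual = y − ŷ = 23 − 24.838235 = -1.838235

-1.8382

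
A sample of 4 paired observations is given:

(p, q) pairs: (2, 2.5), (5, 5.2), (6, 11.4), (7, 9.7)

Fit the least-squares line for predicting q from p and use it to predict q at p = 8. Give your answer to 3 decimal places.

12.193

n = 4, Σx = 20, Σy = 28.8, Σxy = 167.3, Σx² = 114
Sxx = Σx² − (Σx)²/n = 114 − 100 = 14
Sxy = Σxy − (Σx)(Σy)/n = 167.3 − 144 = 23.3
b = Sxy/Sxx = 23.3/14 = 1.664286
a = ȳ − b·x̄ = 7.2 − 1.664286·5 = -1.121429
ŷ(8) = a + b·8 = -1.121429 + 1.664286·8 = 12.192857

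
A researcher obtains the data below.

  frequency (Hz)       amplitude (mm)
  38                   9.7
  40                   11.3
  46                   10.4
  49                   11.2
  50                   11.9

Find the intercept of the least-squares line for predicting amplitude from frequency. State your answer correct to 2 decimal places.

6.22

n = 5, Σx = 223, Σy = 54.5, Σxy = 2442.8, Σx² = 10061
Sxx = Σx² − (Σx)²/n = 10061 − 9945.8 = 115.2
Sxy = Σxy − (Σx)(Σy)/n = 2442.8 − 2430.7 = 12.1
b = Sxy/Sxx = 12.1/115.2 = 0.105035
a = ȳ − b·x̄ = 10.9 − 0.105035·44.6 = 6.215451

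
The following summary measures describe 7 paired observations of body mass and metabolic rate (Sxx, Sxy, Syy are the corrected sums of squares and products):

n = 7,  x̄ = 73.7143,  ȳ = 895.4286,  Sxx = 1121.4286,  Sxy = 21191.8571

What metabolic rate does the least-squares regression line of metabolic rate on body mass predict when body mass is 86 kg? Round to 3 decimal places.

1127.594

b = Sxy/Sxx = 21191.8571/1121.4286 = 18.897197
a = ȳ − b·x̄ = 895.4286 − 18.897197·73.7143 = -497.565044
ŷ(86) = a + b·86 = -497.565044 + 18.897197·86 = 1127.593892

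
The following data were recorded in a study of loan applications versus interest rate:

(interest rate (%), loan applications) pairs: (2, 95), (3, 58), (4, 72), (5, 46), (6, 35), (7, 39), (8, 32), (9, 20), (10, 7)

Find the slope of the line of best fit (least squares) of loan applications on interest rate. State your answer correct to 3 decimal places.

n = 9, Σx = 54, Σy = 404, Σxy = 1871, Σx² = 384
Sxx = Σx² − (Σx)²/n = 384 − 324 = 60
Sxy = Σxy − (Σx)(Σy)/n = 1871 − 2424 = -553
b = Sxy/Sxx = -553/60 = -9.216667

-9.217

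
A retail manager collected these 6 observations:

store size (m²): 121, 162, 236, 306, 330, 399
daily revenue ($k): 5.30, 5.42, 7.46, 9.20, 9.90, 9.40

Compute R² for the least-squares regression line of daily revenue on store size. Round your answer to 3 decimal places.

0.894

n = 6, Σx = 1554, Σy = 46.68, Σxy = 13112.7, Σx² = 458318, Σy² = 384.128
Sxx = Σx² − (Σx)²/n = 458318 − 402486 = 55832
Sxy = Σxy − (Σx)(Σy)/n = 13112.7 − 12090.12 = 1022.58
Syy = Σy² − (Σy)²/n = 384.128 − 363.1704 = 20.9576
R² = Sxy²/(Sxx·Syy) = (1022.58)²/(55832·20.9576) = 0.893655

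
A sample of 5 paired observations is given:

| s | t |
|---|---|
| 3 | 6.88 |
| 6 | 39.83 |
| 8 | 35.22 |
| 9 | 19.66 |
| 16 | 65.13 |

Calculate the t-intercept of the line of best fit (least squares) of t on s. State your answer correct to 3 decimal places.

0.902

n = 5, Σx = 42, Σy = 166.72, Σxy = 1760.4, Σx² = 446
Sxx = Σx² − (Σx)²/n = 446 − 352.8 = 93.2
Sxy = Σxy − (Σx)(Σy)/n = 1760.4 − 1400.448 = 359.952
b = Sxy/Sxx = 359.952/93.2 = 3.862146
a = ȳ − b·x̄ = 33.344 − 3.862146·8.4 = 0.901974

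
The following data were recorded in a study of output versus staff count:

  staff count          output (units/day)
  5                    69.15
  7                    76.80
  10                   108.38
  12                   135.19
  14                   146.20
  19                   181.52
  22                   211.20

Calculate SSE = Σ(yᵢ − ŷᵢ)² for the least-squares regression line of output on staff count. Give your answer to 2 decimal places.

160.49

n = 7, Σx = 89, Σy = 928.44, Σxy = 13731.51, Σx² = 1359, Σy² = 139631.9134
Sxx = Σx² − (Σx)²/n = 1359 − 1131.571429 = 227.428571
Sxy = Σxy − (Σx)(Σy)/n = 13731.51 − 11804.451429 = 1927.058571
Syy = Σy² − (Σy)²/n = 139631.9134 − 123142.976229 = 16488.937171
b = Sxy/Sxx = 1927.058571/227.428571 = 8.473247
SSE = Syy − b·Sxy = 16488.937171 − 8.473247·1927.058571 = 160.492973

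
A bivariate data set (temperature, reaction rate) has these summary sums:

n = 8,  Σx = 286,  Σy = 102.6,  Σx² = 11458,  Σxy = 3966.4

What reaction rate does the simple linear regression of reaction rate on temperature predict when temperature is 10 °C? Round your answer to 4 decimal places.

Sxx = Σx² − (Σx)²/n = 11458 − 10224.5 = 1233.5
Sxy = Σxy − (Σx)(Σy)/n = 3966.4 − 3667.95 = 298.45
b = Sxy/Sxx = 298.45/1233.5 = 0.241954
a = ȳ − b·x̄ = 12.825 − 0.241954·35.75 = 4.175152
ŷ(10) = a + b·10 = 4.175152 + 0.241954·10 = 6.594690

6.5947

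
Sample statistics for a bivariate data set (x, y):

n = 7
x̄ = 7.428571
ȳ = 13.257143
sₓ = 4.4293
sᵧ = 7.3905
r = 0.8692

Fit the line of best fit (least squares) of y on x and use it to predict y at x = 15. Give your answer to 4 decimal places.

b = r · sᵧ/sₓ = 0.8692 · 7.3905/4.4293 = 1.450302
a = ȳ − b·x̄ = 13.257143 − 1.450302·7.428571 = 2.483472
ŷ(15) = a + b·15 = 2.483472 + 1.450302·15 = 24.238002

24.2380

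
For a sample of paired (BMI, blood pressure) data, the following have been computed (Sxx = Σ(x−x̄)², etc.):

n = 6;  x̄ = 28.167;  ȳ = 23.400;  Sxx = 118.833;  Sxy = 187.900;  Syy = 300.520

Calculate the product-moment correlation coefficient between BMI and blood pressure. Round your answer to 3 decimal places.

0.994

r = Sxy/√(Sxx·Syy) = 187.9/√(35711.69316) = 187.9/188.975377 = 0.994309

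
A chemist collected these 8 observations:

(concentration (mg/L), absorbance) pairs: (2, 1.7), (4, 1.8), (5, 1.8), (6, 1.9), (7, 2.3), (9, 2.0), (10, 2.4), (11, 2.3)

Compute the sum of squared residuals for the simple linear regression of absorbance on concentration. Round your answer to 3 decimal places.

0.137

n = 8, Σx = 54, Σy = 16.2, Σxy = 114.4, Σx² = 432, Σy² = 33.32
Sxx = Σx² − (Σx)²/n = 432 − 364.5 = 67.5
Sxy = Σxy − (Σx)(Σy)/n = 114.4 − 109.35 = 5.05
Syy = Σy² − (Σy)²/n = 33.32 − 32.805 = 0.515
b = Sxy/Sxx = 5.05/67.5 = 0.074815
SSE = Syy − b·Sxy = 0.515 − 0.074815·5.05 = 0.137185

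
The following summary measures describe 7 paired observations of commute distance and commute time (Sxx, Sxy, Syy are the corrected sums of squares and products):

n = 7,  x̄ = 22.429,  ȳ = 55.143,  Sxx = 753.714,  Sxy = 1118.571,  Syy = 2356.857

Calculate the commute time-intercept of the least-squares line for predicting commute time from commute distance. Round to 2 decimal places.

21.86

b = Sxy/Sxx = 1118.571/753.714 = 1.484079
a = ȳ − b·x̄ = 55.143 − 1.484079·22.429 = 21.856596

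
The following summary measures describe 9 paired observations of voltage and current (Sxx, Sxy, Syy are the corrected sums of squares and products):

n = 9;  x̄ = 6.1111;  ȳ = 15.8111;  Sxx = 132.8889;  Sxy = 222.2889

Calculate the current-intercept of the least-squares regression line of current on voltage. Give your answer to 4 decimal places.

5.5888

b = Sxy/Sxx = 222.2889/132.8889 = 1.672742
a = ȳ − b·x̄ = 15.8111 − 1.672742·6.1111 = 5.588804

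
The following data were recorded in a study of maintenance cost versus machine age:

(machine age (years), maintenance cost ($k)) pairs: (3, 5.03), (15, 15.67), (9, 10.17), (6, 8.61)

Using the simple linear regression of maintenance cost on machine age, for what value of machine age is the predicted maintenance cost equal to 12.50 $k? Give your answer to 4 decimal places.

11.3129

n = 4, Σx = 33, Σy = 39.48, Σxy = 393.33, Σx² = 351
Sxx = Σx² − (Σx)²/n = 351 − 272.25 = 78.75
Sxy = Σxy − (Σx)(Σy)/n = 393.33 − 325.71 = 67.62
b = Sxy/Sxx = 67.62/78.75 = 0.858667
a = ȳ − b·x̄ = 9.87 − 0.858667·8.25 = 2.786
Set a + b·x = 12.50: x = (12.50 − 2.786) / 0.858667 = 11.312888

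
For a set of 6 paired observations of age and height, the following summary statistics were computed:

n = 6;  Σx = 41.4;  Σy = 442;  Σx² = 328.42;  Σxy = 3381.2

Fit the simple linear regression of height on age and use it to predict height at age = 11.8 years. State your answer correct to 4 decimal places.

Sxx = Σx² − (Σx)²/n = 328.42 − 285.66 = 42.76
Sxy = Σxy − (Σx)(Σy)/n = 3381.2 − 3049.8 = 331.4
b = Sxy/Sxx = 331.4/42.76 = 7.750234
a = ȳ − b·x̄ = 73.666667 − 7.750234·6.9 = 20.190053
ŷ(11.8) = a + b·11.8 = 20.190053 + 7.750234·11.8 = 111.642813

111.6428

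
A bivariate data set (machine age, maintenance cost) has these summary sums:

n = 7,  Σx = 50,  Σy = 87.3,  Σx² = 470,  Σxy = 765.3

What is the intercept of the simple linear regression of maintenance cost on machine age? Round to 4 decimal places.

Sxx = Σx² − (Σx)²/n = 470 − 357.142857 = 112.857143
Sxy = Σxy − (Σx)(Σy)/n = 765.3 − 623.571429 = 141.728571
b = Sxy/Sxx = 141.728571/112.857143 = 1.255823
a = ȳ − b·x̄ = 12.471429 − 1.255823·7.142857 = 3.501266

3.5013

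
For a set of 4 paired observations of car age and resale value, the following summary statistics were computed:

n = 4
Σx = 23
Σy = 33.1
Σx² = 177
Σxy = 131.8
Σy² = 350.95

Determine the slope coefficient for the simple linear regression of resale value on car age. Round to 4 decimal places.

Sxx = Σx² − (Σx)²/n = 177 − 132.25 = 44.75
Sxy = Σxy − (Σx)(Σy)/n = 131.8 − 190.325 = -58.525
b = Sxy/Sxx = -58.525/44.75 = -1.307821

-1.3078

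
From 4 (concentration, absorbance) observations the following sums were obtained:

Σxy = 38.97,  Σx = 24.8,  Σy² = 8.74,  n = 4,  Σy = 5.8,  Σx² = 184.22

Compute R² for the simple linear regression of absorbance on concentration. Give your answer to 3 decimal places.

0.901

Sxx = Σx² − (Σx)²/n = 184.22 − 153.76 = 30.46
Sxy = Σxy − (Σx)(Σy)/n = 38.97 − 35.96 = 3.01
Syy = Σy² − (Σy)²/n = 8.74 − 8.41 = 0.33
R² = Sxy²/(Sxx·Syy) = (3.01)²/(30.46·0.33) = 0.901341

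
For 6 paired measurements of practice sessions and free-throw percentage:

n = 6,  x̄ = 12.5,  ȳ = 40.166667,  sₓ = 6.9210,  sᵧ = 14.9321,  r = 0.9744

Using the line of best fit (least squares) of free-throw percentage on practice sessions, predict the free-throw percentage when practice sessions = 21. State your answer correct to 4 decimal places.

b = r · sᵧ/sₓ = 0.9744 · 14.9321/6.921 = 2.102274
a = ȳ − b·x̄ = 40.166667 − 2.102274·12.5 = 13.888242
ŷ(21) = a + b·21 = 13.888242 + 2.102274·21 = 58.035996

58.0360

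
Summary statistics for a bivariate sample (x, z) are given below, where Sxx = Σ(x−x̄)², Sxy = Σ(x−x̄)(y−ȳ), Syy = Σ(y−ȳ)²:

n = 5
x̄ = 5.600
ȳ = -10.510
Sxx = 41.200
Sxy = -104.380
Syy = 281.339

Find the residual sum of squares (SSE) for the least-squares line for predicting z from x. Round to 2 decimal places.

16.89

b = Sxy/Sxx = -104.38/41.2 = -2.533495
SSE = Syy − b·Sxy = 281.339 − (-2.533495)·(-104.38) = 16.892777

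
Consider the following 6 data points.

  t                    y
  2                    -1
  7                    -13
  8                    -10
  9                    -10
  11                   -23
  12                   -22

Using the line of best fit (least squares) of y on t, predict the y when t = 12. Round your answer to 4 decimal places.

n = 6, Σx = 49, Σy = -79, Σxy = -780, Σx² = 463
Sxx = Σx² − (Σx)²/n = 463 − 400.166667 = 62.833333
Sxy = Σxy − (Σx)(Σy)/n = -780 − (-645.166667) = -134.833333
b = Sxy/Sxx = -134.833333/62.833333 = -2.145889
a = ȳ − b·x̄ = -13.166667 − (-2.145889)·8.166667 = 4.358090
ŷ(12) = a + b·12 = 4.358090 + (-2.145889)·12 = -21.392573

-21.3926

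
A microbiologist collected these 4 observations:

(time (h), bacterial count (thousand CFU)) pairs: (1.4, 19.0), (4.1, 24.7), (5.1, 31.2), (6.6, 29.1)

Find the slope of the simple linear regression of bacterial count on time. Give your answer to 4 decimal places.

2.2149

n = 4, Σx = 17.2, Σy = 104, Σxy = 479.05, Σx² = 88.34
Sxx = Σx² − (Σx)²/n = 88.34 − 73.96 = 14.38
Sxy = Σxy − (Σx)(Σy)/n = 479.05 − 447.2 = 31.85
b = Sxy/Sxx = 31.85/14.38 = 2.214882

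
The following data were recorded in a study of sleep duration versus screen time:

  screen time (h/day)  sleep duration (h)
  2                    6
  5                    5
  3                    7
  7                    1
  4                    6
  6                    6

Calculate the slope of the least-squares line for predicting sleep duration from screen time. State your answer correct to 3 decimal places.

n = 6, Σx = 27, Σy = 31, Σxy = 125, Σx² = 139
Sxx = Σx² − (Σx)²/n = 139 − 121.5 = 17.5
Sxy = Σxy − (Σx)(Σy)/n = 125 − 139.5 = -14.5
b = Sxy/Sxx = -14.5/17.5 = -0.828571

-0.829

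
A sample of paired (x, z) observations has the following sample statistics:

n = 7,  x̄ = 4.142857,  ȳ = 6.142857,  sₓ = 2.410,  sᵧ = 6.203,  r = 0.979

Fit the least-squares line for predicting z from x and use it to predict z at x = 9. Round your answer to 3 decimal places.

b = r · sᵧ/sₓ = 0.979 · 6.203/2.41 = 2.519808
a = ȳ − b·x̄ = 6.142857 − 2.519808·4.142857 = -4.296347
ŷ(9) = a + b·9 = -4.296347 + 2.519808·9 = 18.381924

18.382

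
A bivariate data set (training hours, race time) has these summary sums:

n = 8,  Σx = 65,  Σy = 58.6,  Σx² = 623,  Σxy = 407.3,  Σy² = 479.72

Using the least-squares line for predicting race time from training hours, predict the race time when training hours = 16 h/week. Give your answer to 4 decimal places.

1.6123

Sxx = Σx² − (Σx)²/n = 623 − 528.125 = 94.875
Sxy = Σxy − (Σx)(Σy)/n = 407.3 − 476.125 = -68.825
b = Sxy/Sxx = -68.825/94.875 = -0.725428
a = ȳ − b·x̄ = 7.325 − (-0.725428)·8.125 = 13.219104
ŷ(16) = a + b·16 = 13.219104 + (-0.725428)·16 = 1.612253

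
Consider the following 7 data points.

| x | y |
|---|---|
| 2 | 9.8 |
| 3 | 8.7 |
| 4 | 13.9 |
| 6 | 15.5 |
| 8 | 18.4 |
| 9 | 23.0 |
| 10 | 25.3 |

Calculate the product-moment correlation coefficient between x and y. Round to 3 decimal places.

0.972

n = 7, Σx = 42, Σy = 114.6, Σxy = 801.5, Σx² = 310, Σy² = 2112.84
Sxx = Σx² − (Σx)²/n = 310 − 252 = 58
Sxy = Σxy − (Σx)(Σy)/n = 801.5 − 687.6 = 113.9
Syy = Σy² − (Σy)²/n = 2112.84 − 1876.165714 = 236.674286
r = Sxy/√(Sxx·Syy) = 113.9/√(13727.108571) = 113.9/117.162744 = 0.972152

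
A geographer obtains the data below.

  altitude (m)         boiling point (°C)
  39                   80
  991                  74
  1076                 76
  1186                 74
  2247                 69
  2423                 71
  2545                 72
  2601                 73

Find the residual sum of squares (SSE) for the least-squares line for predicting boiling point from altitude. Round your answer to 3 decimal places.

20.602

n = 8, Σx = 13108, Σy = 589, Σxy = 946183, Σx² = 27710138, Σy² = 43443
Sxx = Σx² − (Σx)²/n = 27710138 − 21477458 = 6232680
Sxy = Σxy − (Σx)(Σy)/n = 946183 − 965076.5 = -18893.5
Syy = Σy² − (Σy)²/n = 43443 − 43365.125 = 77.875
b = Sxy/Sxx = -18893.5/6232680 = -0.003031
SSE = Syy − b·Sxy = 77.875 − (-0.003031)·(-18893.5) = 20.601990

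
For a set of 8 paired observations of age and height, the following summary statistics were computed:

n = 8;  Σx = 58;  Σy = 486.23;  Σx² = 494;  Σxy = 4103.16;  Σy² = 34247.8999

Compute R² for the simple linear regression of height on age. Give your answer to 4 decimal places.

Sxx = Σx² − (Σx)²/n = 494 − 420.5 = 73.5
Sxy = Σxy − (Σx)(Σy)/n = 4103.16 − 3525.1675 = 577.9925
Syy = Σy² − (Σy)²/n = 34247.8999 − 29552.451613 = 4695.448288
R² = Sxy²/(Sxx·Syy) = (577.9925)²/(73.5·4695.448288) = 0.968010

0.9680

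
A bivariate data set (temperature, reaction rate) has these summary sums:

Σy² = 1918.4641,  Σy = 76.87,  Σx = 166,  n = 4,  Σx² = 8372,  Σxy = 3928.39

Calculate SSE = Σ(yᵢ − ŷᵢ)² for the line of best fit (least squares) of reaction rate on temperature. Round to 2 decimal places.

73.67

Sxx = Σx² − (Σx)²/n = 8372 − 6889 = 1483
Sxy = Σxy − (Σx)(Σy)/n = 3928.39 − 3190.105 = 738.285
Syy = Σy² − (Σy)²/n = 1918.4641 − 1477.249225 = 441.214875
b = Sxy/Sxx = 738.285/1483 = 0.497832
SSE = Syy − b·Sxy = 441.214875 − 0.497832·738.285 = 73.672905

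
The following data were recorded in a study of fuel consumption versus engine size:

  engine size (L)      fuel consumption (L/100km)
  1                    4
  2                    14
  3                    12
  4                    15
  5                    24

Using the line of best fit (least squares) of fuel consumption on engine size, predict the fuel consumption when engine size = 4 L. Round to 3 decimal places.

17.900

n = 5, Σx = 15, Σy = 69, Σxy = 248, Σx² = 55
Sxx = Σx² − (Σx)²/n = 55 − 45 = 10
Sxy = Σxy − (Σx)(Σy)/n = 248 − 207 = 41
b = Sxy/Sxx = 41/10 = 4.1
a = ȳ − b·x̄ = 13.8 − 4.1·3 = 1.5
ŷ(4) = a + b·4 = 1.5 + 4.1·4 = 17.9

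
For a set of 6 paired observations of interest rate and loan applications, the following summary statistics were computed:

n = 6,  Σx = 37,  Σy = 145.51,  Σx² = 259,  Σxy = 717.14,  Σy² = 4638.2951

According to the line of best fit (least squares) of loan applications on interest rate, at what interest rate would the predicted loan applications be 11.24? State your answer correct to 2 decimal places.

Sxx = Σx² − (Σx)²/n = 259 − 228.166667 = 30.833333
Sxy = Σxy − (Σx)(Σy)/n = 717.14 − 897.311667 = -180.171667
b = Sxy/Sxx = -180.171667/30.833333 = -5.843405
a = ȳ − b·x̄ = 24.251667 − (-5.843405)·6.166667 = 60.286
Set a + b·x = 11.24: x = (11.24 − 60.286) / (-5.843405) = 8.393393

8.39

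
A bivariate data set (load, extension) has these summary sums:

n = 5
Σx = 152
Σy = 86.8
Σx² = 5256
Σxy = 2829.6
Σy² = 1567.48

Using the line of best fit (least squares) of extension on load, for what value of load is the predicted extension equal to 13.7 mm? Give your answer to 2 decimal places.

18.22

Sxx = Σx² − (Σx)²/n = 5256 − 4620.8 = 635.2
Sxy = Σxy − (Σx)(Σy)/n = 2829.6 − 2638.72 = 190.88
b = Sxy/Sxx = 190.88/635.2 = 0.300504
a = ȳ − b·x̄ = 17.36 − 0.300504·30.4 = 8.224685
Set a + b·x = 13.7: x = (13.7 − 8.224685) / 0.300504 = 18.220453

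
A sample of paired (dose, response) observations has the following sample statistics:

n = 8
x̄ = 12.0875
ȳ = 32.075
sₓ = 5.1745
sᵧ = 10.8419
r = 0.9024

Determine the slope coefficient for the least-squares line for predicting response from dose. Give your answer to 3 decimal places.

1.891

b = r · sᵧ/sₓ = 0.9024 · 10.8419/5.1745 = 1.890759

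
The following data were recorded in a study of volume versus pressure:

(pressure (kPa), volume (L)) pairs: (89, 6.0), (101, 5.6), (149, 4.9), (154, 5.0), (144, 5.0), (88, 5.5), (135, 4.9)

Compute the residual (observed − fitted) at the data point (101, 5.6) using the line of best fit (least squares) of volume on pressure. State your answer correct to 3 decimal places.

n = 7, Σx = 860, Σy = 36.9, Σxy = 4465.2, Σx² = 110744
Sxx = Σx² − (Σx)²/n = 110744 − 105657.142857 = 5086.857143
Sxy = Σxy − (Σx)(Σy)/n = 4465.2 − 4533.428571 = -68.228571
b = Sxy/Sxx = -68.228571/5086.857143 = -0.013413
a = ȳ − b·x̄ = 5.271429 − (-0.013413)·122.857143 = 6.919277
ŷ(101) = 6.919277 + (-0.013413)·101 = 5.564592
residual = y − ŷ = 5.6 − 5.564592 = 0.035408

0.035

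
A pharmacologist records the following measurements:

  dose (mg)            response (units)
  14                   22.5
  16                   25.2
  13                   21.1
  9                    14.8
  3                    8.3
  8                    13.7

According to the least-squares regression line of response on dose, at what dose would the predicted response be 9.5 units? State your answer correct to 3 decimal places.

4.428

n = 6, Σx = 63, Σy = 105.6, Σxy = 1260.2, Σx² = 775
Sxx = Σx² − (Σx)²/n = 775 − 661.5 = 113.5
Sxy = Σxy − (Σx)(Σy)/n = 1260.2 − 1108.8 = 151.4
b = Sxy/Sxx = 151.4/113.5 = 1.333921
a = ȳ − b·x̄ = 17.6 − 1.333921·10.5 = 3.593833
Set a + b·x = 9.5: x = (9.5 − 3.593833) / 1.333921 = 4.427675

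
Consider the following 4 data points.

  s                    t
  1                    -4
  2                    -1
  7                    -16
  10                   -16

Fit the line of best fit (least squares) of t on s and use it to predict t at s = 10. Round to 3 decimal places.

-17.861

n = 4, Σx = 20, Σy = -37, Σxy = -278, Σx² = 154
Sxx = Σx² − (Σx)²/n = 154 − 100 = 54
Sxy = Σxy − (Σx)(Σy)/n = -278 − (-185) = -93
b = Sxy/Sxx = -93/54 = -1.722222
a = ȳ − b·x̄ = -9.25 − (-1.722222)·5 = -0.638889
ŷ(10) = a + b·10 = -0.638889 + (-1.722222)·10 = -17.861111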